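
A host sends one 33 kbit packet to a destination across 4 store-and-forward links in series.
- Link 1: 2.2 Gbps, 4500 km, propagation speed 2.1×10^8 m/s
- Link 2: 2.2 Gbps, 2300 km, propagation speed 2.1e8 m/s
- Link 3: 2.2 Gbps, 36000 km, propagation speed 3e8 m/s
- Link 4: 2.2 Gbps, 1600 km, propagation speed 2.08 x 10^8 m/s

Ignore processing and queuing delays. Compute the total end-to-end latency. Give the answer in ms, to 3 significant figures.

L = 33000 bits.
Transmission delay per hop = L/R = 33000/2200000000 = 0.015 ms; 4 hops → 0.06 ms.
Propagation delays (d/s per hop): 21.4286, 10.9524, 120, 7.69231 ms; sum = 160.073 ms.
End-to-end = 160 ms.

160 ms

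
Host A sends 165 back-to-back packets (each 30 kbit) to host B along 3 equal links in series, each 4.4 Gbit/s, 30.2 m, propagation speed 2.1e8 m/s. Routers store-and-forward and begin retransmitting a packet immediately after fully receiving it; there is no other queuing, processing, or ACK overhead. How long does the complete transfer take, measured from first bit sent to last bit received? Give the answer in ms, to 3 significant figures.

1.14 ms

Per-hop transmission t_tx = L/R = 30000/4400000000 = 0.00681818 ms.
Per-hop propagation t_prop = 30.2/210000000 = 0.00014381 ms.
Pipeline fill: first packet needs 3·t_tx to clear all hops; remaining 164 packets each add one t_tx.
Total = (3+165-1)·t_tx + 3·t_prop = 167·0.00681818 + 3·0.00014381 = 1.14 ms.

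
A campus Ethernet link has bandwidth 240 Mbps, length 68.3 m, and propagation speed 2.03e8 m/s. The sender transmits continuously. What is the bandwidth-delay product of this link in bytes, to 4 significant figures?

10.09 bytes

Propagation delay = 68.3 / 2.03e+08 = 3.36453e-07 s.
BDP = R × t_prop = 240000000 × 3.36453e-07 = 80.7488 bits.
In bytes: 80.7488/8 = 10.09 bytes.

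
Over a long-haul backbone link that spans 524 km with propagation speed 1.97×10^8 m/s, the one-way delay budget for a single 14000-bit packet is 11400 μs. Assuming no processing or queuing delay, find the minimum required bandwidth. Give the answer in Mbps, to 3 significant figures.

Propagation delay = 524000 / 197000000 = 2659.9 μs.
Transmission budget = 11400 − 2659.9 = 8740.1 μs.
R ≥ L / t_tx = 14000 bits / 0.0087401 s = 1.60 Mbps.

1.60 Mbps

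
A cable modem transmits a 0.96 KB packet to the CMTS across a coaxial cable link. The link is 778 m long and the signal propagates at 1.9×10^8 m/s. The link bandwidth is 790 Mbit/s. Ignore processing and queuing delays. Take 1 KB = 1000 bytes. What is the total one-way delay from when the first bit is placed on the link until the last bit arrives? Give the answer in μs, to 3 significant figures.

13.8 μs

L = 7680 bits.
Transmission delay = L/R = 7680 / 790000000 = 9.72152 μs.
Propagation delay = d/s = 778 m / 190000000 m/s = 4.09474 μs.
Total = 13.8 μs.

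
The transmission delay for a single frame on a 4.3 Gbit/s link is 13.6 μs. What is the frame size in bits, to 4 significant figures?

58480 bits

L = R × t_tx = 4300000000 b/s × 1.36e-05 s = 58480 bits.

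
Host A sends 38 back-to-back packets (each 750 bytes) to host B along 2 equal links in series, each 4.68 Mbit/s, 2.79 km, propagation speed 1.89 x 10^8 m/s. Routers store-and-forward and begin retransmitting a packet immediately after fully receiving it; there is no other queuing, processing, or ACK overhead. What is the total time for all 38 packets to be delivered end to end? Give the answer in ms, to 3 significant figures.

50.0 ms

Per-hop transmission t_tx = L/R = 6000/4680000 = 1.28205 ms.
Per-hop propagation t_prop = 2790/189000000 = 0.0147619 ms.
Pipeline fill: first packet needs 2·t_tx to clear all hops; remaining 37 packets each add one t_tx.
Total = (2+38-1)·t_tx + 2·t_prop = 39·1.28205 + 2·0.0147619 = 50.0 ms.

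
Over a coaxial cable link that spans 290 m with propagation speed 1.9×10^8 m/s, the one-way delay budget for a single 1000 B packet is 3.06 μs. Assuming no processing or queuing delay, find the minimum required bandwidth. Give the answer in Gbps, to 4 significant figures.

L = 8000 bits.
Propagation delay = 290 / 190000000 = 1.52632 μs.
Transmission budget = 3.06 − 1.52632 = 1.53368 μs.
R ≥ L / t_tx = 8000 bits / 1.53368e-06 s = 5.216 Gbps.

5.216 Gbps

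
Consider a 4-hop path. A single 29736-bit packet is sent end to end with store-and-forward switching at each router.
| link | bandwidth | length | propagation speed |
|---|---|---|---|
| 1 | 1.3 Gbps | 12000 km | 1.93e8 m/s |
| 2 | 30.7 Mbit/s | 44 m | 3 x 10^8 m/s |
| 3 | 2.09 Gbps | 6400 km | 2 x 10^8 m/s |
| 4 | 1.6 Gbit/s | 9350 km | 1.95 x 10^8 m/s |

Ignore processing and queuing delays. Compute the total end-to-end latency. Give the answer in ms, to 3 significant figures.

143 ms

Transmission delays (L/R per hop): 0.0228738, 0.968599, 0.0142278, 0.018585 ms; sum = 1.02429 ms.
Propagation delays (d/s per hop): 62.1762, 0.000146667, 32, 47.9487 ms; sum = 142.125 ms.
End-to-end = 143 ms.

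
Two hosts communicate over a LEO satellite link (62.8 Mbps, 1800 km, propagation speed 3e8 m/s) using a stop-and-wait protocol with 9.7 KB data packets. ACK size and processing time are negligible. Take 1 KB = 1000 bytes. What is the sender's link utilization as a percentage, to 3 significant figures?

t_tx = L/R = 77600/62800000 = 0.00123567 s.
t_prop = 1800000/300000000 = 0.006 s; RTT = 0.012 s.
Cycle = t_tx + RTT = 0.0132357 s.
Utilization = t_tx / cycle = 0.00123567/0.0132357 = 9.34 %.

9.34 %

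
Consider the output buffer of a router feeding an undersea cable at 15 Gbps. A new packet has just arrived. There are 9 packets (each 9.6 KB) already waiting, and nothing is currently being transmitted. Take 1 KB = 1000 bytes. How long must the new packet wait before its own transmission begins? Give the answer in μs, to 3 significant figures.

Each queued packet: L/R = 76800/15000000000 = 5.12 μs.
9 queued → 46.08 μs.
Queuing delay = 46.1 μs.

46.1 μs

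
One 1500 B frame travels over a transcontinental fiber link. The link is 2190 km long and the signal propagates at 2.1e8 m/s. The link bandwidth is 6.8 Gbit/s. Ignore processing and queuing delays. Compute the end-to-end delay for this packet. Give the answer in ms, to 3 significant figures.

L = 1500 × 8 = 12000 bits.
Transmission delay = L/R = 12000 / 6800000000 = 0.00176471 ms.
Propagation delay = d/s = 2190000 m / 210000000 m/s = 10.4286 ms.
Total = 10.4 ms.

10.4 ms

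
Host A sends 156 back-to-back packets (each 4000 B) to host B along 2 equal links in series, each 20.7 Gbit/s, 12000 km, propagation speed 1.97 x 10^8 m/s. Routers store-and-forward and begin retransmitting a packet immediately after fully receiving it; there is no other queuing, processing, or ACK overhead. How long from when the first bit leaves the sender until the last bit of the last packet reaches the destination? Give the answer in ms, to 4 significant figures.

122.1 ms

Per-hop transmission t_tx = L/R = 32000/20700000000 = 0.00154589 ms.
Per-hop propagation t_prop = 12000000/197000000 = 60.9137 ms.
Pipeline fill: first packet needs 2·t_tx to clear all hops; remaining 155 packets each add one t_tx.
Total = (2+156-1)·t_tx + 2·t_prop = 157·0.00154589 + 2·60.9137 = 122.1 ms.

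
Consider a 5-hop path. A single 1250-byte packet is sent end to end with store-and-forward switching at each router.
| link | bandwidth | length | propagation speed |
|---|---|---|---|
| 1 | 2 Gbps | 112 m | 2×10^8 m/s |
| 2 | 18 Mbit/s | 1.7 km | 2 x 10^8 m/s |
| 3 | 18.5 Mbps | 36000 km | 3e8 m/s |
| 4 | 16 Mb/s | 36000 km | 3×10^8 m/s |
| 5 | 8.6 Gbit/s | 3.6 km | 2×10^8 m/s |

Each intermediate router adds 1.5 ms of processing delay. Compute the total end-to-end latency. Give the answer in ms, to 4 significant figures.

L = 1250 × 8 = 10000 bits.
Transmission delays (L/R per hop): 0.005, 0.555556, 0.540541, 0.625, 0.00116279 ms; sum = 1.72726 ms.
Propagation delays (d/s per hop): 0.00056, 0.0085, 120, 120, 0.018 ms; sum = 240.027 ms.
Processing at 4 router(s): 4 × 1.5 ms = 6 ms.
End-to-end = 247.8 ms.

247.8 ms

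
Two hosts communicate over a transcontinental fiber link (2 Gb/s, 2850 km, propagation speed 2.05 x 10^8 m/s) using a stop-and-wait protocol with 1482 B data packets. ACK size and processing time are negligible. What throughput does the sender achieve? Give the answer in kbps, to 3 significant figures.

426 kbps

t_tx = L/R = 11856/2000000000 = 5.928e-06 s.
t_prop = 2850000/2.05e+08 = 0.0139024 s; RTT = 0.0278049 s.
Cycle = t_tx + RTT = 0.0278108 s.
Throughput = L / cycle = 11856 / 0.0278108 = 426 kbps.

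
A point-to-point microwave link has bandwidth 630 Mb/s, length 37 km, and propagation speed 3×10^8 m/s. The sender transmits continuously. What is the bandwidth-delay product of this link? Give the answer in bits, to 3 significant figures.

77700 bits

Propagation delay = 37000 / 300000000 = 0.000123333 s.
BDP = R × t_prop = 630000000 × 0.000123333 = 77700 bits.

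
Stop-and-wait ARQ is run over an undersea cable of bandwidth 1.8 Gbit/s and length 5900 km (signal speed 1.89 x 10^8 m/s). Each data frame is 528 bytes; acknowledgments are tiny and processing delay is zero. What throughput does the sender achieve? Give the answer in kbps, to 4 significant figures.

t_tx = L/R = 4224/1800000000 = 2.34667e-06 s.
t_prop = 5900000/189000000 = 0.0312169 s; RTT = 0.0624339 s.
Cycle = t_tx + RTT = 0.0624362 s.
Throughput = L / cycle = 4224 / 0.0624362 = 67.65 kbps.

67.65 kbps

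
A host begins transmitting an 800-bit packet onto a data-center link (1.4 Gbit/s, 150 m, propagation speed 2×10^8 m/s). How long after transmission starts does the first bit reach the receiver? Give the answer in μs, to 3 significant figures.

0.750 μs

First bit experiences only propagation delay: d/s = 150/200000000 = 0.750 μs.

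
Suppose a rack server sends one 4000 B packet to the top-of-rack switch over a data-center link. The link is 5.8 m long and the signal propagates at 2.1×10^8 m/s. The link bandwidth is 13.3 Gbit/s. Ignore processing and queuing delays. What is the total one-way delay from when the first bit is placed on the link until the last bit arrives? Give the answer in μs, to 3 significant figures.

2.43 μs

L = 4000 × 8 = 32000 bits.
Transmission delay = L/R = 32000 / 13300000000 = 2.40602 μs.
Propagation delay = d/s = 5.8 m / 210000000 m/s = 0.027619 μs.
Total = 2.43 μs.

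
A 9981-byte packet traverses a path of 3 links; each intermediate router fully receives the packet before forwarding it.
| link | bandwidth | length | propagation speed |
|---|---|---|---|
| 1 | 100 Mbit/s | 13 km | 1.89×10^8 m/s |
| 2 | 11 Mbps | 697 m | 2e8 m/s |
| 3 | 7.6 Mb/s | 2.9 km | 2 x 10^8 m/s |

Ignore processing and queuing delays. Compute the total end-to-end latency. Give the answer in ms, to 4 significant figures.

18.65 ms

L = 9981 × 8 = 79848 bits.
Transmission delays (L/R per hop): 0.79848, 7.25891, 10.5063 ms; sum = 18.5637 ms.
Propagation delays (d/s per hop): 0.0687831, 0.003485, 0.0145 ms; sum = 0.0867681 ms.
End-to-end = 18.65 ms.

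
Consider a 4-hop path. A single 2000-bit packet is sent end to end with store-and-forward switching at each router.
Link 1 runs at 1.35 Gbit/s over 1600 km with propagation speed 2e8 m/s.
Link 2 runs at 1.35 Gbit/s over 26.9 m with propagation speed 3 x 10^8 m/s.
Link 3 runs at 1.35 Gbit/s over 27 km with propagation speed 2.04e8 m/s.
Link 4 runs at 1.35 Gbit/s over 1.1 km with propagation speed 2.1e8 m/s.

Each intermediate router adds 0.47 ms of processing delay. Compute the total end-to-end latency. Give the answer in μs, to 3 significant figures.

9550 μs

Transmission delay per hop = L/R = 2000/1350000000 = 1.48148 μs; 4 hops → 5.92593 μs.
Propagation delays (d/s per hop): 8000, 0.0896667, 132.353, 5.2381 μs; sum = 8137.68 μs.
Processing at 3 router(s): 3 × 0.47 ms = 1410 μs.
End-to-end = 9550 μs.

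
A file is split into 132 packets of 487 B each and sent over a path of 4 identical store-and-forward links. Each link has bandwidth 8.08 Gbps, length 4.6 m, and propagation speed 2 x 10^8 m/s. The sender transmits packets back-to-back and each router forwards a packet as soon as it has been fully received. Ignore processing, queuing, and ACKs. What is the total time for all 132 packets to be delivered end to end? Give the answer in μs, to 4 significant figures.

Per-hop transmission t_tx = L/R = 3896/8080000000 = 0.482178 μs.
Per-hop propagation t_prop = 4.6/200000000 = 0.023 μs.
Pipeline fill: first packet needs 4·t_tx to clear all hops; remaining 131 packets each add one t_tx.
Total = (4+132-1)·t_tx + 4·t_prop = 135·0.482178 + 4·0.023 = 65.19 μs.

65.19 μs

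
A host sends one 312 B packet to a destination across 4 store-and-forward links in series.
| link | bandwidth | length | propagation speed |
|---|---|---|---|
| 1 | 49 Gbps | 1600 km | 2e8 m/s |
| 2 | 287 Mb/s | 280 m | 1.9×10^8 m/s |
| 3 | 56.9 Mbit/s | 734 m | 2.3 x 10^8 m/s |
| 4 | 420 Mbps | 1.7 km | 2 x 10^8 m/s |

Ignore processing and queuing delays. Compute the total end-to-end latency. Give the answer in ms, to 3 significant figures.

8.07 ms

L = 312 × 8 = 2496 bits.
Transmission delays (L/R per hop): 5.09388e-05, 0.00869686, 0.0438664, 0.00594286 ms; sum = 0.0585571 ms.
Propagation delays (d/s per hop): 8, 0.00147368, 0.0031913, 0.0085 ms; sum = 8.01316 ms.
End-to-end = 8.07 ms.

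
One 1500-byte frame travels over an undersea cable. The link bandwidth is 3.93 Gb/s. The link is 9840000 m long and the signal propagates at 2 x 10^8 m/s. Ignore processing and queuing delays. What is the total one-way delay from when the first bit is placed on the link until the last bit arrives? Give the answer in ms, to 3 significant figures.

L = 1500 × 8 = 12000 bits.
Transmission delay = L/R = 12000 / 3930000000 = 0.00305344 ms.
Propagation delay = d/s = 9840000 m / 200000000 m/s = 49.2 ms.
Total = 49.2 ms.

49.2 ms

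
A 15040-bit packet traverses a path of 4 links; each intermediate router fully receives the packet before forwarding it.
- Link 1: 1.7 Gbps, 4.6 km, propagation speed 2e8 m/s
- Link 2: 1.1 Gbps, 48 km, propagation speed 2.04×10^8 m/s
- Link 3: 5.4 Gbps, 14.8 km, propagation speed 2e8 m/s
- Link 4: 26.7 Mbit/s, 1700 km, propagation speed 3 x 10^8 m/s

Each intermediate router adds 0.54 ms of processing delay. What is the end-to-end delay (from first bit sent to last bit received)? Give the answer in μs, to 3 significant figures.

Transmission delays (L/R per hop): 8.84706, 13.6727, 2.78519, 563.296 μs; sum = 588.601 μs.
Propagation delays (d/s per hop): 23, 235.294, 74, 5666.67 μs; sum = 5998.96 μs.
Processing at 3 router(s): 3 × 0.54 ms = 1620 μs.
End-to-end = 8210 μs.

8210 μs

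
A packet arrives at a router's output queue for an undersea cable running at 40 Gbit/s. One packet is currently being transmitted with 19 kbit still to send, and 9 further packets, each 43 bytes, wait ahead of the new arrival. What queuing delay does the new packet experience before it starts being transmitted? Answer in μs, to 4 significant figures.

Each queued packet: L/R = 344/40000000000 = 0.0086 μs.
9 queued → 0.0774 μs.
Plus remaining 19000 bits of current packet: 0.475 μs.
Queuing delay = 0.5524 μs.

0.5524 μs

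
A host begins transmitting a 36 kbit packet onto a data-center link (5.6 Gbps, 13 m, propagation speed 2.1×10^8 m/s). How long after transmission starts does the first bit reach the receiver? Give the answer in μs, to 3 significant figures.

First bit experiences only propagation delay: d/s = 13/210000000 = 0.0619 μs.

0.0619 μs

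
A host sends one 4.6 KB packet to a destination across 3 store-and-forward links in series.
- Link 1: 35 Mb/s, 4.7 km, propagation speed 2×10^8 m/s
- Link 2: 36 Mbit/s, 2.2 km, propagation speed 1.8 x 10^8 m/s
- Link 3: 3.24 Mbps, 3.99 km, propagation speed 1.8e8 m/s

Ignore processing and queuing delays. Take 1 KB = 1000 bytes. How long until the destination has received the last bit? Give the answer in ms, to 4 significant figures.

13.49 ms

L = 36800 bits.
Transmission delays (L/R per hop): 1.05143, 1.02222, 11.358 ms; sum = 13.4317 ms.
Propagation delays (d/s per hop): 0.0235, 0.0122222, 0.0221667 ms; sum = 0.0578889 ms.
End-to-end = 13.49 ms.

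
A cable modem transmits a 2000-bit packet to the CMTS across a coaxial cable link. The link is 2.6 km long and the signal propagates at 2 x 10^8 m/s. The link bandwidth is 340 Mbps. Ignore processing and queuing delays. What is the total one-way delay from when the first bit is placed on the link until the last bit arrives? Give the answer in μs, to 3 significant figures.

Transmission delay = L/R = 2000 / 340000000 = 5.88235 μs.
Propagation delay = d/s = 2600 m / 200000000 m/s = 13 μs.
Total = 18.9 μs.

18.9 μs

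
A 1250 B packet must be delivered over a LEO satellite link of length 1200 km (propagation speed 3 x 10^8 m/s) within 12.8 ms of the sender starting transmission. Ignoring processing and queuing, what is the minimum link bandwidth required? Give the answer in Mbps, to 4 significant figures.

1.136 Mbps

L = 10000 bits.
Propagation delay = 1200000 / 300000000 = 4 ms.
Transmission budget = 12.8 − 4 = 8.8 ms.
R ≥ L / t_tx = 10000 bits / 0.0088 s = 1.136 Mbps.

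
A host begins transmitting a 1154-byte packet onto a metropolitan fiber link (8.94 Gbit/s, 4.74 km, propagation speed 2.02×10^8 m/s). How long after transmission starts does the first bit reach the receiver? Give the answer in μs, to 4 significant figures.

23.47 μs

First bit experiences only propagation delay: d/s = 4740/202000000 = 23.47 μs.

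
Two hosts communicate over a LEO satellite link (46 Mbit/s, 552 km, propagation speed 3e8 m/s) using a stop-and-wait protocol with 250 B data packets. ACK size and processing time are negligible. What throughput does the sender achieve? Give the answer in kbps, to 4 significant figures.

t_tx = L/R = 2000/46000000 = 4.34783e-05 s.
t_prop = 552000/300000000 = 0.00184 s; RTT = 0.00368 s.
Cycle = t_tx + RTT = 0.00372348 s.
Throughput = L / cycle = 2000 / 0.00372348 = 537.1 kbps.

537.1 kbps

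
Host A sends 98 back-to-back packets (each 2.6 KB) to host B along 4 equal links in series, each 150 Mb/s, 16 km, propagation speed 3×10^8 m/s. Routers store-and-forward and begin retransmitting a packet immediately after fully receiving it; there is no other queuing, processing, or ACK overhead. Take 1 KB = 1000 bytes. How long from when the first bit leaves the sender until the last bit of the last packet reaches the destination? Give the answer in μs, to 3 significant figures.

14200 μs

Per-hop transmission t_tx = L/R = 20800/150000000 = 138.667 μs.
Per-hop propagation t_prop = 16000/300000000 = 53.3333 μs.
Pipeline fill: first packet needs 4·t_tx to clear all hops; remaining 97 packets each add one t_tx.
Total = (4+98-1)·t_tx + 4·t_prop = 101·138.667 + 4·53.3333 = 14200 μs.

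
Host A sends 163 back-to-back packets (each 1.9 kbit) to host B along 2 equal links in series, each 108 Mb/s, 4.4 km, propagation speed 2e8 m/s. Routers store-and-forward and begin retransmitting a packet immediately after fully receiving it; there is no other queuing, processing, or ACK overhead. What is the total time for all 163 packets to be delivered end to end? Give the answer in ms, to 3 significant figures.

2.93 ms

Per-hop transmission t_tx = L/R = 1900/108000000 = 0.0175926 ms.
Per-hop propagation t_prop = 4400/200000000 = 0.022 ms.
Pipeline fill: first packet needs 2·t_tx to clear all hops; remaining 162 packets each add one t_tx.
Total = (2+163-1)·t_tx + 2·t_prop = 164·0.0175926 + 2·0.022 = 2.93 ms.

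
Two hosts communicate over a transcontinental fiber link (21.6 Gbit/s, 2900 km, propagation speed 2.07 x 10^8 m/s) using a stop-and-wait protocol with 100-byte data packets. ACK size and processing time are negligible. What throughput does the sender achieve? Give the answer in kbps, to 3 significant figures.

28.6 kbps

t_tx = L/R = 800/21600000000 = 3.7037e-08 s.
t_prop = 2900000/2.07e+08 = 0.0140097 s; RTT = 0.0280193 s.
Cycle = t_tx + RTT = 0.0280194 s.
Throughput = L / cycle = 800 / 0.0280194 = 28.6 kbps.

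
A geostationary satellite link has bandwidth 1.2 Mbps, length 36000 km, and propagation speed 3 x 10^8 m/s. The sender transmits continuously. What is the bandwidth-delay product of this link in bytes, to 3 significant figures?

18000 bytes

Propagation delay = 36000000 / 300000000 = 0.12 s.
BDP = R × t_prop = 1200000 × 0.12 = 144000 bits.
In bytes: 144000/8 = 18000 bytes.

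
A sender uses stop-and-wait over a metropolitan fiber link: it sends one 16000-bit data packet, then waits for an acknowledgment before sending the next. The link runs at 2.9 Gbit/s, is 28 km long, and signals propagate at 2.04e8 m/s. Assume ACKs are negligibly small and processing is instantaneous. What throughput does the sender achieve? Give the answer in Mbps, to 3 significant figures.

57.1 Mbps

t_tx = L/R = 16000/2900000000 = 5.51724e-06 s.
t_prop = 28000/204000000 = 0.000137255 s; RTT = 0.00027451 s.
Cycle = t_tx + RTT = 0.000280027 s.
Throughput = L / cycle = 16000 / 0.000280027 = 57.1 Mbps.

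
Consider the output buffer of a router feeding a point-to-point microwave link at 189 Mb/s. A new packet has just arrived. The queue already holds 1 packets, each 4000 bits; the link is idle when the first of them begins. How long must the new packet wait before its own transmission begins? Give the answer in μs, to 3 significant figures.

21.2 μs

Each queued packet: L/R = 4000/189000000 = 21.164 μs.
1 queued → 21.164 μs.
Queuing delay = 21.2 μs.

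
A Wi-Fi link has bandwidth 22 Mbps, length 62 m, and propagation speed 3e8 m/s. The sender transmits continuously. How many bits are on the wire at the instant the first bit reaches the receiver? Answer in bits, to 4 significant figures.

Propagation delay = 62 / 300000000 = 2.06667e-07 s.
BDP = R × t_prop = 22000000 × 2.06667e-07 = 4.54667 bits.

4.547 bits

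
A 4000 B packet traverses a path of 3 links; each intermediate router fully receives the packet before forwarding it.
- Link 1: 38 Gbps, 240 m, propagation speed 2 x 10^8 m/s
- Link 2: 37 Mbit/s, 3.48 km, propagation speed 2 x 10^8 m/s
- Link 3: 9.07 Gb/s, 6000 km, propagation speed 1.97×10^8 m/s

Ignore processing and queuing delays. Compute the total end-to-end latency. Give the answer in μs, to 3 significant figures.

L = 4000 × 8 = 32000 bits.
Transmission delays (L/R per hop): 0.842105, 864.865, 3.52811 μs; sum = 869.235 μs.
Propagation delays (d/s per hop): 1.2, 17.4, 30456.9 μs; sum = 30475.5 μs.
End-to-end = 31300 μs.

31300 μs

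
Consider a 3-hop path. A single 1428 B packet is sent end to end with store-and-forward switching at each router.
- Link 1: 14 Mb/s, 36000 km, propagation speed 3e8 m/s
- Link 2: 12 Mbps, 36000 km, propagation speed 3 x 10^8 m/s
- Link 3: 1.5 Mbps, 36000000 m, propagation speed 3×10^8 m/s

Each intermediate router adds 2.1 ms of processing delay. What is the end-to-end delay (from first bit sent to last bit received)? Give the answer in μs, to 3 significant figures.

L = 1428 × 8 = 11424 bits.
Transmission delays (L/R per hop): 816, 952, 7616 μs; sum = 9384 μs.
Propagation delays (d/s per hop): 120000, 120000, 120000 μs; sum = 360000 μs.
Processing at 2 router(s): 2 × 2.1 ms = 4200 μs.
End-to-end = 374000 μs.

374000 μs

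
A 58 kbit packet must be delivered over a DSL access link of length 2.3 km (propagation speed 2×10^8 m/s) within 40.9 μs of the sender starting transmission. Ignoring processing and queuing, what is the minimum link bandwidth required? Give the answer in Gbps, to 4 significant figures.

1.973 Gbps

Propagation delay = 2300 / 200000000 = 11.5 μs.
Transmission budget = 40.9 − 11.5 = 29.4 μs.
R ≥ L / t_tx = 58000 bits / 2.94e-05 s = 1.973 Gbps.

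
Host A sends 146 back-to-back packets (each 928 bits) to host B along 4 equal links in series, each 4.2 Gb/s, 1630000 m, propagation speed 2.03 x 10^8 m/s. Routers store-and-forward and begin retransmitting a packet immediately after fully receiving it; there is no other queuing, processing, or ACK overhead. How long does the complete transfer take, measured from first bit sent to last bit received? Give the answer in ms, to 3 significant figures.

Per-hop transmission t_tx = L/R = 928/4200000000 = 0.000220952 ms.
Per-hop propagation t_prop = 1630000/2.03e+08 = 8.02956 ms.
Pipeline fill: first packet needs 4·t_tx to clear all hops; remaining 145 packets each add one t_tx.
Total = (4+146-1)·t_tx + 4·t_prop = 149·0.000220952 + 4·8.02956 = 32.2 ms.

32.2 ms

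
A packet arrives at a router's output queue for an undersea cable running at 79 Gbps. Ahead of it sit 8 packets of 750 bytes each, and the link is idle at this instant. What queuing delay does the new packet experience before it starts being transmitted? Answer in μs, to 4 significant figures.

0.6076 μs

Each queued packet: L/R = 6000/79000000000 = 0.0759494 μs.
8 queued → 0.607595 μs.
Queuing delay = 0.6076 μs.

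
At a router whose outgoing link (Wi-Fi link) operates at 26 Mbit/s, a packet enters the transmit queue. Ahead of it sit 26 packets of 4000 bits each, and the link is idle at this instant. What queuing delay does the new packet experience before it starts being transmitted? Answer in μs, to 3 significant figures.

Each queued packet: L/R = 4000/26000000 = 153.846 μs.
26 queued → 4000 μs.
Queuing delay = 4000 μs.

4000 μs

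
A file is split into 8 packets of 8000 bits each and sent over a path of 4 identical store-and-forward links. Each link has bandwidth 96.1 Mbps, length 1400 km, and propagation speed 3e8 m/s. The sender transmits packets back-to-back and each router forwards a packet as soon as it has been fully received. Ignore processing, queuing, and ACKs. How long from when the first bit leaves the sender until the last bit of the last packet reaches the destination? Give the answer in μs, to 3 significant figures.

Per-hop transmission t_tx = L/R = 8000/96100000 = 83.2466 μs.
Per-hop propagation t_prop = 1400000/300000000 = 4666.67 μs.
Pipeline fill: first packet needs 4·t_tx to clear all hops; remaining 7 packets each add one t_tx.
Total = (4+8-1)·t_tx + 4·t_prop = 11·83.2466 + 4·4666.67 = 19600 μs.

19600 μs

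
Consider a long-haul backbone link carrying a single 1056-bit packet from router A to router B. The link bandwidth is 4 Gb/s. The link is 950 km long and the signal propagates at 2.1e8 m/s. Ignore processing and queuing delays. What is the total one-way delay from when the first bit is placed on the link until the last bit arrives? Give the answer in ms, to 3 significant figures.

Transmission delay = L/R = 1056 / 4000000000 = 0.000264 ms.
Propagation delay = d/s = 950000 m / 210000000 m/s = 4.52381 ms.
Total = 4.52 ms.

4.52 ms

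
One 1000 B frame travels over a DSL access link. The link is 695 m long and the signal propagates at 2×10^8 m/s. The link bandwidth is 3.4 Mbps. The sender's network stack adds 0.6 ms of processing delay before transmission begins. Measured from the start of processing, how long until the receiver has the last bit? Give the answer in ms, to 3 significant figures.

2.96 ms

L = 1000 × 8 = 8000 bits.
Transmission delay = L/R = 8000 / 3400000 = 2.35294 ms.
Propagation delay = d/s = 695 m / 200000000 m/s = 0.003475 ms.
Plus processing delay 0.6 ms = 0.6 ms.
Total = 2.96 ms.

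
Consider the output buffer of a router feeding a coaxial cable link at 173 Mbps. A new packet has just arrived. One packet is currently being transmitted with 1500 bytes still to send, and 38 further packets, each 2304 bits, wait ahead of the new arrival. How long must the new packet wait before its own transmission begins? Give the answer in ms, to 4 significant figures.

Each queued packet: L/R = 2304/173000000 = 0.0133179 ms.
38 queued → 0.506081 ms.
Plus remaining 12000 bits of current packet: 0.0693642 ms.
Queuing delay = 0.5754 ms.

0.5754 ms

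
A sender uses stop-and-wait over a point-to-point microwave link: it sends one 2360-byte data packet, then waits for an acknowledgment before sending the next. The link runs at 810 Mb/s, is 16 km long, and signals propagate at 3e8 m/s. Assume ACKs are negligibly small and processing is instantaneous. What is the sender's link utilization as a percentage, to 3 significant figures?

17.9 %

t_tx = L/R = 18880/810000000 = 2.33086e-05 s.
t_prop = 16000/300000000 = 5.33333e-05 s; RTT = 0.000106667 s.
Cycle = t_tx + RTT = 0.000129975 s.
Utilization = t_tx / cycle = 2.33086e-05/0.000129975 = 17.9 %.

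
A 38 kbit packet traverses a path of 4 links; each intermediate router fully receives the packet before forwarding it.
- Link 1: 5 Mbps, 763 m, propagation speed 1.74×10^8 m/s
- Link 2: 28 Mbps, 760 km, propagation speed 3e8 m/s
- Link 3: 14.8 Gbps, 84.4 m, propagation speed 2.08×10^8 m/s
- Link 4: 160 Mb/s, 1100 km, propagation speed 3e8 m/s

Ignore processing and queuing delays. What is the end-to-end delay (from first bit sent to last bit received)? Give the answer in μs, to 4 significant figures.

L = 38000 bits.
Transmission delays (L/R per hop): 7600, 1357.14, 2.56757, 237.5 μs; sum = 9197.21 μs.
Propagation delays (d/s per hop): 4.38506, 2533.33, 0.405769, 3666.67 μs; sum = 6204.79 μs.
End-to-end = 15400 μs.

15400 μs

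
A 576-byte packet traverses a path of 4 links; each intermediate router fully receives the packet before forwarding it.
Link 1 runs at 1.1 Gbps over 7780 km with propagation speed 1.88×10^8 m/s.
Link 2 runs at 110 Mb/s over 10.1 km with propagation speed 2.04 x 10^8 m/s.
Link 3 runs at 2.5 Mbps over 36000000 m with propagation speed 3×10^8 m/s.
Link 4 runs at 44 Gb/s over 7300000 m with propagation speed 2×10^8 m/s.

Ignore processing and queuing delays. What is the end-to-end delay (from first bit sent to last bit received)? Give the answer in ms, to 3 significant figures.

200 ms

L = 576 × 8 = 4608 bits.
Transmission delays (L/R per hop): 0.00418909, 0.0418909, 1.8432, 0.000104727 ms; sum = 1.88938 ms.
Propagation delays (d/s per hop): 41.383, 0.0495098, 120, 36.5 ms; sum = 197.932 ms.
End-to-end = 200 ms.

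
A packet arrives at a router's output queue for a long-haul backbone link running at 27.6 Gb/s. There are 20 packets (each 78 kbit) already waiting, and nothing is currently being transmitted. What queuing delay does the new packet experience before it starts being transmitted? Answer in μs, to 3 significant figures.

56.5 μs

Each queued packet: L/R = 78000/27600000000 = 2.82609 μs.
20 queued → 56.5217 μs.
Queuing delay = 56.5 μs.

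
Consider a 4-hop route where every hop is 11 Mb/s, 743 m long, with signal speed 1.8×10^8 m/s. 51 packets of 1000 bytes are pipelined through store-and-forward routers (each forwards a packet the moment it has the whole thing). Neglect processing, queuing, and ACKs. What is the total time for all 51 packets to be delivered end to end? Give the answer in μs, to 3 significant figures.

39300 μs

Per-hop transmission t_tx = L/R = 8000/11000000 = 727.273 μs.
Per-hop propagation t_prop = 743/180000000 = 4.12778 μs.
Pipeline fill: first packet needs 4·t_tx to clear all hops; remaining 50 packets each add one t_tx.
Total = (4+51-1)·t_tx + 4·t_prop = 54·727.273 + 4·4.12778 = 39300 μs.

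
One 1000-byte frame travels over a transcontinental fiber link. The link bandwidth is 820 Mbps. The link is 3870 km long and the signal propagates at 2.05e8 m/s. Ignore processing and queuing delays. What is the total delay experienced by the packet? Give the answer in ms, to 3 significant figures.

18.9 ms

L = 1000 × 8 = 8000 bits.
Transmission delay = L/R = 8000 / 820000000 = 0.0097561 ms.
Propagation delay = d/s = 3870000 m / 2.05e+08 m/s = 18.878 ms.
Total = 18.9 ms.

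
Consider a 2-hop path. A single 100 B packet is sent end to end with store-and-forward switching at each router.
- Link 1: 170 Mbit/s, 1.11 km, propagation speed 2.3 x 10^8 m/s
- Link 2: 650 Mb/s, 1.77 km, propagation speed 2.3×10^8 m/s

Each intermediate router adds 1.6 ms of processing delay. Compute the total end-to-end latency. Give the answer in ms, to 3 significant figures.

1.62 ms

L = 100 × 8 = 800 bits.
Transmission delays (L/R per hop): 0.00470588, 0.00123077 ms; sum = 0.00593665 ms.
Propagation delays (d/s per hop): 0.00482609, 0.00769565 ms; sum = 0.0125217 ms.
Processing at 1 router(s): 1 × 1.6 ms = 1.6 ms.
End-to-end = 1.62 ms.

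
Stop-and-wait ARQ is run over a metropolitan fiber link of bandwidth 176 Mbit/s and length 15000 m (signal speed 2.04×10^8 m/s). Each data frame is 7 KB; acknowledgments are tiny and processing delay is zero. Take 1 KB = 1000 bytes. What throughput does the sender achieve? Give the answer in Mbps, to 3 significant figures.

120 Mbps

t_tx = L/R = 56000/176000000 = 0.000318182 s.
t_prop = 15000/204000000 = 7.35294e-05 s; RTT = 0.000147059 s.
Cycle = t_tx + RTT = 0.000465241 s.
Throughput = L / cycle = 56000 / 0.000465241 = 120 Mbps.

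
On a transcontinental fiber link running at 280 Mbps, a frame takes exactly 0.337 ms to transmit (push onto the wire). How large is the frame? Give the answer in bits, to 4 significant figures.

L = R × t_tx = 280000000 b/s × 0.000337 s = 94360 bits.

94360 bits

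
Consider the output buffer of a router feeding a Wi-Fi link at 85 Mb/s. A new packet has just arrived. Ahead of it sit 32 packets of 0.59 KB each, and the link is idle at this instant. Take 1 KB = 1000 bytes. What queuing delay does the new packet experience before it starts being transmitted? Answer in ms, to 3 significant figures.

Each queued packet: L/R = 4720/85000000 = 0.0555294 ms.
32 queued → 1.77694 ms.
Queuing delay = 1.78 ms.

1.78 ms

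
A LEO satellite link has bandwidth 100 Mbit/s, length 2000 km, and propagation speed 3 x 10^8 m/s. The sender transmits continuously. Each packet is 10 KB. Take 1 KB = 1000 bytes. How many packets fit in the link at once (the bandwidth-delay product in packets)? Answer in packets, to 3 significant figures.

8.33 packets

Propagation delay = 2000000 / 300000000 = 0.00666667 s.
BDP = R × t_prop = 100000000 × 0.00666667 = 666667 bits.
In packets of 80000 bits: 8.33 packets.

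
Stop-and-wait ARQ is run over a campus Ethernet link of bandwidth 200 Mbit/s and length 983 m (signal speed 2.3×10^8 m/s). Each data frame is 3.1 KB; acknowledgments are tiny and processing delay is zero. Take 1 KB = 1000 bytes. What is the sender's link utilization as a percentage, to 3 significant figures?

93.6 %

t_tx = L/R = 24800/200000000 = 0.000124 s.
t_prop = 983/2.3e+08 = 4.27391e-06 s; RTT = 8.54783e-06 s.
Cycle = t_tx + RTT = 0.000132548 s.
Utilization = t_tx / cycle = 0.000124/0.000132548 = 93.6 %.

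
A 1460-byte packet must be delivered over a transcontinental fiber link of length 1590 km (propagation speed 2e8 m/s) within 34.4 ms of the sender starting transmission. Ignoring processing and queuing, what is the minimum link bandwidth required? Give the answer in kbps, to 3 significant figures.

L = 11680 bits.
Propagation delay = 1590000 / 200000000 = 7.95 ms.
Transmission budget = 34.4 − 7.95 = 26.45 ms.
R ≥ L / t_tx = 11680 bits / 0.02645 s = 442 kbps.

442 kbps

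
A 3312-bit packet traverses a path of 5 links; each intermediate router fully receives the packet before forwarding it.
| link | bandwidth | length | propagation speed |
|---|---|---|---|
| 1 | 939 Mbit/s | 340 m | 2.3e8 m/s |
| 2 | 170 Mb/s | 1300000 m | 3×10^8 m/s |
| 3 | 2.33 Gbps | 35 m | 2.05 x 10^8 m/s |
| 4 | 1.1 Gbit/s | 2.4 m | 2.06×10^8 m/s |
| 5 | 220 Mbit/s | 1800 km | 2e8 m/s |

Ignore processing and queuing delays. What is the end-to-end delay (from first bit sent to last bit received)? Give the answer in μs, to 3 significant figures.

Transmission delays (L/R per hop): 3.52716, 19.4824, 1.42146, 3.01091, 15.0545 μs; sum = 42.4964 μs.
Propagation delays (d/s per hop): 1.47826, 4333.33, 0.170732, 0.0116505, 9000 μs; sum = 13335 μs.
End-to-end = 13400 μs.

13400 μs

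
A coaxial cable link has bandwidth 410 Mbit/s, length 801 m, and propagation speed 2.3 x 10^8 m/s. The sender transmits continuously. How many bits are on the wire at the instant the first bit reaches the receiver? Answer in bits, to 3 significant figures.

1430 bits

Propagation delay = 801 / 2.3e+08 = 3.48261e-06 s.
BDP = R × t_prop = 410000000 × 3.48261e-06 = 1427.87 bits.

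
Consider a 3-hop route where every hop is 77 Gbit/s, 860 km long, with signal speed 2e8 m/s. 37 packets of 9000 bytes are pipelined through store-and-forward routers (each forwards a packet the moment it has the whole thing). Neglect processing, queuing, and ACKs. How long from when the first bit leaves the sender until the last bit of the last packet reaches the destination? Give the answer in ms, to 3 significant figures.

12.9 ms

Per-hop transmission t_tx = L/R = 72000/77000000000 = 0.000935065 ms.
Per-hop propagation t_prop = 860000/200000000 = 4.3 ms.
Pipeline fill: first packet needs 3·t_tx to clear all hops; remaining 36 packets each add one t_tx.
Total = (3+37-1)·t_tx + 3·t_prop = 39·0.000935065 + 3·4.3 = 12.9 ms.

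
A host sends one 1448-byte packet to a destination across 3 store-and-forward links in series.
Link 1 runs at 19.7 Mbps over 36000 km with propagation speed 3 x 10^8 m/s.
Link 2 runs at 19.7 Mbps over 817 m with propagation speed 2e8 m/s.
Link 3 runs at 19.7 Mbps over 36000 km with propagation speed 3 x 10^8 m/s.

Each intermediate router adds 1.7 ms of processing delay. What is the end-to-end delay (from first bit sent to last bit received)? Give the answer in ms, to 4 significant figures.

L = 1448 × 8 = 11584 bits.
Transmission delay per hop = L/R = 11584/19700000 = 0.58802 ms; 3 hops → 1.76406 ms.
Propagation delays (d/s per hop): 120, 0.004085, 120 ms; sum = 240.004 ms.
Processing at 2 router(s): 2 × 1.7 ms = 3.4 ms.
End-to-end = 245.2 ms.

245.2 ms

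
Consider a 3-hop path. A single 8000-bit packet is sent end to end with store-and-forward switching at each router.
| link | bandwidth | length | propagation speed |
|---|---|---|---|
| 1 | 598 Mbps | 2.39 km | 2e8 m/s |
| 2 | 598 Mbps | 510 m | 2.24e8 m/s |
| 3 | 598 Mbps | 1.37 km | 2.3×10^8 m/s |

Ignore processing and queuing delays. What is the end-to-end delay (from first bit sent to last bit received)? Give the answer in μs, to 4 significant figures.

60.32 μs

Transmission delay per hop = L/R = 8000/598000000 = 13.3779 μs; 3 hops → 40.1338 μs.
Propagation delays (d/s per hop): 11.95, 2.27679, 5.95652 μs; sum = 20.1833 μs.
End-to-end = 60.32 μs.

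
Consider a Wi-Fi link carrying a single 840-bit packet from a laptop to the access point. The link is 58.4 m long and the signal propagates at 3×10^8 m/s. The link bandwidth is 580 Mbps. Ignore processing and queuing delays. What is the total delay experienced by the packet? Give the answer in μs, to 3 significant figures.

1.64 μs

Transmission delay = L/R = 840 / 580000000 = 1.44828 μs.
Propagation delay = d/s = 58.4 m / 300000000 m/s = 0.194667 μs.
Total = 1.64 μs.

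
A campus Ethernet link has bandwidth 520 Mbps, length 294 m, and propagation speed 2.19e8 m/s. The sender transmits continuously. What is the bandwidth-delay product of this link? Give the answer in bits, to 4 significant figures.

Propagation delay = 294 / 219000000 = 1.34247e-06 s.
BDP = R × t_prop = 520000000 × 1.34247e-06 = 698.082 bits.

698.1 bits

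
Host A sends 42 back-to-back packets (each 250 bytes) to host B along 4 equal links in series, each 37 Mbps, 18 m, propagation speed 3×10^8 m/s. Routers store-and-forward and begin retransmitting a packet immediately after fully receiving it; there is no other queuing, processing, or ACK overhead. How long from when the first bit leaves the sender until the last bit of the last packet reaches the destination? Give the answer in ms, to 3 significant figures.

2.43 ms

Per-hop transmission t_tx = L/R = 2000/37000000 = 0.0540541 ms.
Per-hop propagation t_prop = 18/300000000 = 6e-05 ms.
Pipeline fill: first packet needs 4·t_tx to clear all hops; remaining 41 packets each add one t_tx.
Total = (4+42-1)·t_tx + 4·t_prop = 45·0.0540541 + 4·6e-05 = 2.43 ms.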